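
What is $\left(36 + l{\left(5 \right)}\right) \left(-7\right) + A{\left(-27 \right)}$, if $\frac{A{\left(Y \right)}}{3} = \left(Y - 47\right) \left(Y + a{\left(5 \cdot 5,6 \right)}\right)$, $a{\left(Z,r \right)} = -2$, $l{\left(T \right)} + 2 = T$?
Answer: $6165$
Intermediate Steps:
$l{\left(T \right)} = -2 + T$
$A{\left(Y \right)} = 3 \left(-47 + Y\right) \left(-2 + Y\right)$ ($A{\left(Y \right)} = 3 \left(Y - 47\right) \left(Y - 2\right) = 3 \left(-47 + Y\right) \left(-2 + Y\right)$)
$\left(36 + l{\left(5 \right)}\right) \left(-7\right) + A{\left(-27 \right)} = \left(36 + \left(-2 + 5\right)\right) \left(-7\right) + \left(282 - -3969 + 3 \left(-27\right)^{2}\right) = \left(36 + 3\right) \left(-7\right) + \left(282 + 3969 + 3 \cdot 729\right) = 39 \left(-7\right) + \left(282 + 3969 + 2187\right) = -273 + 6438 = 6165$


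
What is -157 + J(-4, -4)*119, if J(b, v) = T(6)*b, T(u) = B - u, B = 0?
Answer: 2699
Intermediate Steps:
T(u) = -u (T(u) = 0 - u = -u)
J(b, v) = -6*b (J(b, v) = (-1*6)*b = -6*b)
-157 + J(-4, -4)*119 = -157 - 6*(-4)*119 = -157 + 24*119 = -157 + 2856 = 2699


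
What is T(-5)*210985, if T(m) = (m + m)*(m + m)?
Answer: 21098500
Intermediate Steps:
T(m) = 4*m² (T(m) = (2*m)*(2*m) = 4*m²)
T(-5)*210985 = (4*(-5)²)*210985 = (4*25)*210985 = 100*210985 = 21098500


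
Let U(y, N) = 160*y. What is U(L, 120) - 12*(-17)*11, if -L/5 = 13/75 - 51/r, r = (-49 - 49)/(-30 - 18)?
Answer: 3247084/147 ≈ 22089.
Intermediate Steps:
r = 49/24 (r = -98/(-48) = -98*(-1/48) = 49/24 ≈ 2.0417)
L = 91163/735 (L = -5*(13/75 - 51/49/24) = -5*(13*(1/75) - 51*24/49) = -5*(13/75 - 1224/49) = -5*(-91163/3675) = 91163/735 ≈ 124.03)
U(L, 120) - 12*(-17)*11 = 160*(91163/735) - 12*(-17)*11 = 2917216/147 - (-204)*11 = 2917216/147 - 1*(-2244) = 2917216/147 + 2244 = 3247084/147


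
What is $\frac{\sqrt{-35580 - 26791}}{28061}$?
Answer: $\frac{i \sqrt{62371}}{28061} \approx 0.0089 i$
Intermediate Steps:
$\frac{\sqrt{-35580 - 26791}}{28061} = \sqrt{-62371} \cdot \frac{1}{28061} = i \sqrt{62371} \cdot \frac{1}{28061} = \frac{i \sqrt{62371}}{28061}$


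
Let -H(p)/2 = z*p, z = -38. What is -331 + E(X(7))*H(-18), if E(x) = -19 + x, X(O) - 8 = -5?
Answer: 21557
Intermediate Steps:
X(O) = 3 (X(O) = 8 - 5 = 3)
H(p) = 76*p (H(p) = -(-76)*p = 76*p)
-331 + E(X(7))*H(-18) = -331 + (-19 + 3)*(76*(-18)) = -331 - 16*(-1368) = -331 + 21888 = 21557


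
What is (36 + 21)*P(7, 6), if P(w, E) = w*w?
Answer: 2793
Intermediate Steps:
P(w, E) = w**2
(36 + 21)*P(7, 6) = (36 + 21)*7**2 = 57*49 = 2793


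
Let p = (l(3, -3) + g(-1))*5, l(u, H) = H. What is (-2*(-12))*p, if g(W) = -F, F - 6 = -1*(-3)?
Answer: -1440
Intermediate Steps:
F = 9 (F = 6 - 1*(-3) = 6 + 3 = 9)
g(W) = -9 (g(W) = -1*9 = -9)
p = -60 (p = (-3 - 9)*5 = -12*5 = -60)
(-2*(-12))*p = -2*(-12)*(-60) = 24*(-60) = -1440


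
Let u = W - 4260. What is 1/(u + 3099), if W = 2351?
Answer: 1/1190 ≈ 0.00084034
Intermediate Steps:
u = -1909 (u = 2351 - 4260 = -1909)
1/(u + 3099) = 1/(-1909 + 3099) = 1/1190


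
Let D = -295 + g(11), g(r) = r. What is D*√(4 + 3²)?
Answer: -284*√13 ≈ -1024.0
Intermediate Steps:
D = -284 (D = -295 + 11 = -284)
D*√(4 + 3²) = -284*√(4 + 3²) = -284*√(4 + 9) = -284*√13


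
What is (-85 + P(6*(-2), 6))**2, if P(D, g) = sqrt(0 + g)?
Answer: (85 - sqrt(6))**2 ≈ 6814.6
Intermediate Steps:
P(D, g) = sqrt(g)
(-85 + P(6*(-2), 6))**2 = (-85 + sqrt(6))**2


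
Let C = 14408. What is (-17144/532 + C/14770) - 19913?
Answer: -2798477449/140315 ≈ -19944.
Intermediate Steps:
(-17144/532 + C/14770) - 19913 = (-17144/532 + 14408/14770) - 19913 = (-17144*1/532 + 14408*(1/14770)) - 19913 = (-4286/133 + 7204/7385) - 19913 = -4384854/140315 - 19913 = -2798477449/140315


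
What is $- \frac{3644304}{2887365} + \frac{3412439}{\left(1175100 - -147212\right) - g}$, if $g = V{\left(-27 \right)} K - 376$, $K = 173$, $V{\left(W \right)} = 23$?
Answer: $\frac{1682393483233}{1269198070595} \approx 1.3256$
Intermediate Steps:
$g = 3603$ ($g = 23 \cdot 173 - 376 = 3979 - 376 = 3603$)
$- \frac{3644304}{2887365} + \frac{3412439}{\left(1175100 - -147212\right) - g} = - \frac{3644304}{2887365} + \frac{3412439}{\left(1175100 - -147212\right) - 3603} = \left(-3644304\right) \frac{1}{2887365} + \frac{3412439}{\left(1175100 + 147212\right) - 3603} = - \frac{1214768}{962455} + \frac{3412439}{1322312 - 3603} = - \frac{1214768}{962455} + \frac{3412439}{1318709} = \frac{1682393483233}{1269198070595}$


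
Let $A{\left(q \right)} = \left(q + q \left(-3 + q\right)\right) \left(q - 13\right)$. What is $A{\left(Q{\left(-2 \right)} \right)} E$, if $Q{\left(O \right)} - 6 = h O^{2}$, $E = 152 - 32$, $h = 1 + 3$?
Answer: $475200$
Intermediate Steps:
$h = 4$
$E = 120$ ($E = 152 - 32 = 120$)
$Q{\left(O \right)} = 6 + 4 O^{2}$
$A{\left(q \right)} = \left(-13 + q\right) \left(q + q \left(-3 + q\right)\right)$ ($A{\left(q \right)} = \left(q + q \left(-3 + q\right)\right) \left(-13 + q\right) = \left(-13 + q\right) \left(q + q \left(-3 + q\right)\right)$)
$A{\left(Q{\left(-2 \right)} \right)} E = \left(6 + 4 \left(-2\right)^{2}\right) \left(26 + \left(6 + 4 \left(-2\right)^{2}\right)^{2} - 15 \left(6 + 4 \left(-2\right)^{2}\right)\right) 120 = \left(6 + 4 \cdot 4\right) \left(26 + \left(6 + 4 \cdot 4\right)^{2} - 15 \left(6 + 4 \cdot 4\right)\right) 120 = \left(6 + 16\right) \left(26 + \left(6 + 16\right)^{2} - 15 \left(6 + 16\right)\right) 120 = 22 \left(26 + 22^{2} - 330\right) 120 = 22 \left(26 + 484 - 330\right) 120 = 22 \cdot 180 \cdot 120 = 3960 \cdot 120 = 475200$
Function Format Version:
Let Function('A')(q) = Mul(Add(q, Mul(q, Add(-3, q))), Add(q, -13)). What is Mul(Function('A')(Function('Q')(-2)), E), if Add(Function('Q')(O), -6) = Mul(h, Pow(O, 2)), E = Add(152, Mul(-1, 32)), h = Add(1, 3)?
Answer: 475200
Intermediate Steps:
h = 4
E = 120 (E = Add(152, -32) = 120)
Function('Q')(O) = Add(6, Mul(4, Pow(O, 2)))
Function('A')(q) = Mul(Add(-13, q), Add(q, Mul(q, Add(-3, q)))) (Function('A')(q) = Mul(Add(q, Mul(q, Add(-3, q))), Add(-13, q)) = Mul(Add(-13, q), Add(q, Mul(q, Add(-3, q)))))
Mul(Function('A')(Function('Q')(-2)), E) = Mul(Mul(Add(6, Mul(4, Pow(-2, 2))), Add(26, Pow(Add(6, Mul(4, Pow(-2, 2))), 2), Mul(-15, Add(6, Mul(4, Pow(-2, 2)))))), 120) = Mul(Mul(Add(6, Mul(4, 4)), Add(26, Pow(Add(6, Mul(4, 4)), 2), Mul(-15, Add(6, Mul(4, 4))))), 120) = Mul(Mul(Add(6, 16), Add(26, Pow(Add(6, 16), 2), Mul(-15, Add(6, 16)))), 120) = Mul(Mul(22, Add(26, Pow(22, 2), Mul(-15, 22))), 120) = Mul(Mul(22, Add(26, 484, -330)), 120) = Mul(Mul(22, 180), 120) = Mul(3960, 120) = 475200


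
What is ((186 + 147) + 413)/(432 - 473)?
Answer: -746/41 ≈ -18.195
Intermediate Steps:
((186 + 147) + 413)/(432 - 473) = (333 + 413)/(-41) = 746*(-1/41) = -746/41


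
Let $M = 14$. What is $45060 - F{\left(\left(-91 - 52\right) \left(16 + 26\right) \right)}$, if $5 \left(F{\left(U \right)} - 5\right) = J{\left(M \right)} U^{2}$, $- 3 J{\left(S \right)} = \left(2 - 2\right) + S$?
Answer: $\frac{168561443}{5} \approx 3.3712 \cdot 10^{7}$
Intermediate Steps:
$J{\left(S \right)} = - \frac{S}{3}$ ($J{\left(S \right)} = - \frac{\left(2 - 2\right) + S}{3} = - \frac{0 + S}{3} = - \frac{S}{3}$)
$F{\left(U \right)} = 5 - \frac{14 U^{2}}{15}$ ($F{\left(U \right)} = 5 + \frac{\left(- \frac{1}{3}\right) 14 U^{2}}{5} = 5 + \frac{\left(- \frac{14}{3}\right) U^{2}}{5} = 5 - \frac{14 U^{2}}{15}$)
$45060 - F{\left(\left(-91 - 52\right) \left(16 + 26\right) \right)} = 45060 - \left(5 - \frac{14 \left(\left(-91 - 52\right) \left(16 + 26\right)\right)^{2}}{15}\right) = 45060 - \left(5 - \frac{14 \left(\left(-143\right) 42\right)^{2}}{15}\right) = 45060 - \left(5 - \frac{14 \left(-6006\right)^{2}}{15}\right) = 45060 - \left(5 - \frac{168336168}{5}\right) = 45060 - - \frac{168336143}{5} = 45060 + \frac{168336143}{5} = \frac{168561443}{5}$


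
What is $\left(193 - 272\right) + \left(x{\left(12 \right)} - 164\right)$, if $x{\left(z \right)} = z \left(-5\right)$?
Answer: $-303$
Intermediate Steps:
$x{\left(z \right)} = - 5 z$
$\left(193 - 272\right) + \left(x{\left(12 \right)} - 164\right) = \left(193 - 272\right) - 224 = -79 - 224 = -303$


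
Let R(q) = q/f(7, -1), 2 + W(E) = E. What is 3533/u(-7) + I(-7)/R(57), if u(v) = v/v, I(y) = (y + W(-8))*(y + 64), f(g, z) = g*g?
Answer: 2700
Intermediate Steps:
W(E) = -2 + E
f(g, z) = g²
I(y) = (-10 + y)*(64 + y) (I(y) = (y + (-2 - 8))*(y + 64) = (y - 10)*(64 + y) = (-10 + y)*(64 + y))
R(q) = q/49 (R(q) = q/(7²) = q/49)
u(v) = 1
3533/u(-7) + I(-7)/R(57) = 3533/1 + (-640 + (-7)² + 54*(-7))/(((1/49)*57)) = 3533*1 + (-640 + 49 - 378)/(57/49) = 3533 - 969*49/57 = 3533 - 833 = 2700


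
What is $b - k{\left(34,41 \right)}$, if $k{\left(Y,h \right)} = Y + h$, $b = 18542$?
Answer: $18467$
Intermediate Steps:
$b - k{\left(34,41 \right)} = 18542 - \left(34 + 41\right) = 18542 - 75 = 18467$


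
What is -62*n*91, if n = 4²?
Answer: -90272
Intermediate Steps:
n = 16
-62*n*91 = -62*16*91 = -992*91 = -90272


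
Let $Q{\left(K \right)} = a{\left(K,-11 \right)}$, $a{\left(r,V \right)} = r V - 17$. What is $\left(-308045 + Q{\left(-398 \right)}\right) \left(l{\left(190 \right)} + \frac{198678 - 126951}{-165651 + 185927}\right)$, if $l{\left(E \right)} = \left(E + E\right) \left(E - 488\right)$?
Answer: $\frac{174313288369473}{5069} \approx 3.4388 \cdot 10^{10}$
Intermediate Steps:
$l{\left(E \right)} = 2 E \left(-488 + E\right)$
$a{\left(r,V \right)} = -17 + V r$ ($a{\left(r,V \right)} = V r - 17 = -17 + V r$)
$Q{\left(K \right)} = -17 - 11 K$
$\left(-308045 + Q{\left(-398 \right)}\right) \left(l{\left(190 \right)} + \frac{198678 - 126951}{-165651 + 185927}\right) = \left(-308045 - -4361\right) \left(2 \cdot 190 \left(-488 + 190\right) + \frac{198678 - 126951}{-165651 + 185927}\right) = \left(-308045 + \left(-17 + 4378\right)\right) \left(2 \cdot 190 \left(-298\right) + \frac{71727}{20276}\right) = \left(-308045 + 4361\right) \left(-113240 + 71727 \cdot \frac{1}{20276}\right) = - 303684 \left(-113240 + \frac{71727}{20276}\right) = \left(-303684\right) \left(- \frac{2295982513}{20276}\right) = \frac{174313288369473}{5069}$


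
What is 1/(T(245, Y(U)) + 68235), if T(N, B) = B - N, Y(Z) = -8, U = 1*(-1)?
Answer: 1/67982 ≈ 1.4710e-5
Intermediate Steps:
U = -1
1/(T(245, Y(U)) + 68235) = 1/((-8 - 1*245) + 68235) = 1/((-8 - 245) + 68235) = 1/(-253 + 68235) = 1/67982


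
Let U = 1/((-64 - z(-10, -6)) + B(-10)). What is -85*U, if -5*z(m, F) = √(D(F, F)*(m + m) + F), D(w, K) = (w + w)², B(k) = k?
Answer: 2125/1889 + 425*I*√2886/139786 ≈ 1.1249 + 0.16333*I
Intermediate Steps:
D(w, K) = 4*w² (D(w, K) = (2*w)² = 4*w²)
z(m, F) = -√(F + 8*m*F²)/5 (z(m, F) = -√((4*F²)*(m + m) + F)/5 = -√((4*F²)*(2*m) + F)/5 = -√(8*m*F² + F)/5 = -√(F + 8*m*F²)/5)
U = 1/(-74 + I*√2886/5) (U = 1/((-64 - (-1)*√(-6*(1 + 8*(-6)*(-10)))/5) - 10) = 1/((-64 - (-1)*√(-6*(1 + 480))/5) - 10) = 1/((-64 - (-1)*√(-6*481)/5) - 10) = 1/((-64 - (-1)*√(-2886)/5) - 10) = 1/((-64 - (-1)*I*√2886/5) - 10) = 1/((-64 + I*√2886/5) - 10) = 1/(-74 + I*√2886/5) ≈ -0.013235 - 0.0019216*I)
-85*U = -85*(-25/1889 - 5*I*√2886/139786) = 2125/1889 + 425*I*√2886/139786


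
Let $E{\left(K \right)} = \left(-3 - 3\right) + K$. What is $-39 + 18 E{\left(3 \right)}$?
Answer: $-93$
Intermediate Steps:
$E{\left(K \right)} = -6 + K$
$-39 + 18 E{\left(3 \right)} = -39 + 18 \left(-6 + 3\right) = -39 + 18 \left(-3\right) = -39 - 54 = -93$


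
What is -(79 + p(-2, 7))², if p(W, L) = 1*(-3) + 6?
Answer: -6724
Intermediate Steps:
p(W, L) = 3 (p(W, L) = -3 + 6 = 3)
-(79 + p(-2, 7))² = -(79 + 3)² = -1*82² = -1*6724 = -6724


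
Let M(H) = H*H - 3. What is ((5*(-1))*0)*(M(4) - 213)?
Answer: 0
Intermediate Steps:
M(H) = -3 + H² (M(H) = H² - 3 = -3 + H²)
((5*(-1))*0)*(M(4) - 213) = ((5*(-1))*0)*((-3 + 4²) - 213) = (-5*0)*((-3 + 16) - 213) = 0*(13 - 213) = 0*(-200) = 0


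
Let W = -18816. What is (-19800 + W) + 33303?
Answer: -5313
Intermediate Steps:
(-19800 + W) + 33303 = (-19800 - 18816) + 33303 = -38616 + 33303 = -5313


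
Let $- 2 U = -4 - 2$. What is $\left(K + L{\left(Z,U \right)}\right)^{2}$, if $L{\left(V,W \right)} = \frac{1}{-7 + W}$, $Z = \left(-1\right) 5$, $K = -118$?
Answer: $\frac{223729}{16} \approx 13983.0$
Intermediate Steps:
$U = 3$ ($U = - \frac{-4 - 2}{2} = \left(- \frac{1}{2}\right) \left(-6\right) = 3$)
$Z = -5$
$\left(K + L{\left(Z,U \right)}\right)^{2} = \left(-118 + \frac{1}{-7 + 3}\right)^{2} = \left(-118 + \frac{1}{-4}\right)^{2} = \left(-118 - \frac{1}{4}\right)^{2} = \left(- \frac{473}{4}\right)^{2} = \frac{223729}{16}$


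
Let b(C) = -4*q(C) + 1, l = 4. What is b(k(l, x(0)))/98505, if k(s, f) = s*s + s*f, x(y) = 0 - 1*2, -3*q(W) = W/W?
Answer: 7/295515 ≈ 2.3687e-5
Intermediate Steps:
q(W) = -⅓ (q(W) = -W/(3*W) = -⅓*1 = -⅓)
x(y) = -2 (x(y) = 0 - 2 = -2)
k(s, f) = s² + f*s
b(C) = 7/3 (b(C) = -4*(-⅓) + 1 = 4/3 + 1 = 7/3)
b(k(l, x(0)))/98505 = (7/3)/98505 = (7/3)*(1/98505) = 7/295515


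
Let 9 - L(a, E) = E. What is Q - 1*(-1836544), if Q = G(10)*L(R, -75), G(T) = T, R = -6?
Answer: 1837384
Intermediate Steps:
L(a, E) = 9 - E
Q = 840 (Q = 10*(9 - 1*(-75)) = 10*(9 + 75) = 10*84 = 840)
Q - 1*(-1836544) = 840 - 1*(-1836544) = 840 + 1836544 = 1837384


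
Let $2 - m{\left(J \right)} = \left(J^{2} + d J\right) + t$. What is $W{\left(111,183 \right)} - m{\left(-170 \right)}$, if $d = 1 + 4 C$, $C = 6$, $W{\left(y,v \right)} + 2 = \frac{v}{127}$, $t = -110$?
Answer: $\frac{3116255}{127} \approx 24537.0$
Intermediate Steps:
$W{\left(y,v \right)} = -2 + \frac{v}{127}$
$d = 25$ ($d = 1 + 4 \cdot 6 = 1 + 24 = 25$)
$m{\left(J \right)} = 112 - J^{2} - 25 J$ ($m{\left(J \right)} = 2 - \left(\left(J^{2} + 25 J\right) - 110\right) = 2 - \left(-110 + J^{2} + 25 J\right) = 112 - J^{2} - 25 J$)
$W{\left(111,183 \right)} - m{\left(-170 \right)} = \left(-2 + \frac{1}{127} \cdot 183\right) - \left(112 - \left(-170\right)^{2} - -4250\right) = \left(-2 + \frac{183}{127}\right) - \left(112 - 28900 + 4250\right) = - \frac{71}{127} - \left(112 - 28900 + 4250\right) = - \frac{71}{127} - -24538 = - \frac{71}{127} + 24538 = \frac{3116255}{127}$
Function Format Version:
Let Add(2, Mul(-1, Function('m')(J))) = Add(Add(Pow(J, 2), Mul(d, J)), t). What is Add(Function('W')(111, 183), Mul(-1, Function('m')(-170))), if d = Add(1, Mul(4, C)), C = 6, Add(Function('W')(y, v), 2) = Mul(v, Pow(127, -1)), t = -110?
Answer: Rational(3116255, 127) ≈ 24537.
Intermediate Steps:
Function('W')(y, v) = Add(-2, Mul(Rational(1, 127), v)) (Function('W')(y, v) = Add(-2, Mul(v, Pow(127, -1))) = Add(-2, Mul(v, Rational(1, 127))) = Add(-2, Mul(Rational(1, 127), v)))
d = 25 (d = Add(1, Mul(4, 6)) = Add(1, 24) = 25)
Function('m')(J) = Add(112, Mul(-1, Pow(J, 2)), Mul(-25, J)) (Function('m')(J) = Add(2, Mul(-1, Add(Add(Pow(J, 2), Mul(25, J)), -110))) = Add(2, Mul(-1, Add(-110, Pow(J, 2), Mul(25, J)))) = Add(2, Add(110, Mul(-1, Pow(J, 2)), Mul(-25, J))) = Add(112, Mul(-1, Pow(J, 2)), Mul(-25, J)))
Add(Function('W')(111, 183), Mul(-1, Function('m')(-170))) = Add(Add(-2, Mul(Rational(1, 127), 183)), Mul(-1, Add(112, Mul(-1, Pow(-170, 2)), Mul(-25, -170)))) = Add(Add(-2, Rational(183, 127)), Mul(-1, Add(112, Mul(-1, 28900), 4250))) = Add(Rational(-71, 127), Mul(-1, Add(112, -28900, 4250))) = Add(Rational(-71, 127), Mul(-1, -24538)) = Add(Rational(-71, 127), 24538) = Rational(3116255, 127)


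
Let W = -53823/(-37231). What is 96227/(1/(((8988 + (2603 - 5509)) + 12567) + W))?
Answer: 66817598298434/37231 ≈ 1.7947e+9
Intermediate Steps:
W = 53823/37231 (W = -53823*(-1/37231) = 53823/37231 ≈ 1.4457)
96227/(1/(((8988 + (2603 - 5509)) + 12567) + W)) = 96227/(1/(((8988 + (2603 - 5509)) + 12567) + 53823/37231)) = 96227/(1/(((8988 - 2906) + 12567) + 53823/37231)) = 96227/(1/((6082 + 12567) + 53823/37231)) = 96227/(1/(18649 + 53823/37231)) = 96227/(1/(694374742/37231)) = 96227/(37231/694374742) = 96227*(694374742/37231) = 66817598298434/37231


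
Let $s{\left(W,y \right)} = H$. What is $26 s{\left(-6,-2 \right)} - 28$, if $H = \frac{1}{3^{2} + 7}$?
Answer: $- \frac{211}{8} \approx -26.375$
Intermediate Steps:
$H = \frac{1}{16}$ ($H = \frac{1}{9 + 7} = \frac{1}{16} \approx 0.0625$)
$s{\left(W,y \right)} = \frac{1}{16}$
$26 s{\left(-6,-2 \right)} - 28 = 26 \cdot \frac{1}{16} - 28 = \frac{13}{8} - 28 = - \frac{211}{8}$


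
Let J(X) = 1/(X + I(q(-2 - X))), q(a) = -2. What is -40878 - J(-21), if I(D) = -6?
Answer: -1103705/27 ≈ -40878.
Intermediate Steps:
J(X) = 1/(-6 + X) (J(X) = 1/(X - 6) = 1/(-6 + X))
-40878 - J(-21) = -40878 - 1/(-6 - 21) = -40878 - 1/(-27) = -40878 - 1*(-1/27) = -40878 + 1/27 = -1103705/27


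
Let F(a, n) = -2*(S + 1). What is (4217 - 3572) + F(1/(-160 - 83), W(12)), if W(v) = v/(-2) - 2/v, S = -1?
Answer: 645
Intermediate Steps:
W(v) = -2/v - v/2 (W(v) = v*(-1/2) - 2/v = -v/2 - 2/v = -2/v - v/2)
F(a, n) = 0 (F(a, n) = -2*(-1 + 1) = -2*0 = 0)
(4217 - 3572) + F(1/(-160 - 83), W(12)) = (4217 - 3572) + 0 = 645 + 0 = 645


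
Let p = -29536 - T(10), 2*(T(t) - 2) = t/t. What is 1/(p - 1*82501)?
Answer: -2/224079 ≈ -8.9254e-6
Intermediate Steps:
T(t) = 5/2 (T(t) = 2 + (t/t)/2 = 2 + (1/2)*1 = 2 + 1/2 = 5/2)
p = -59077/2 (p = -29536 - 1*5/2 = -29536 - 5/2 = -59077/2 ≈ -29539.)
1/(p - 1*82501) = 1/(-59077/2 - 1*82501) = 1/(-59077/2 - 82501) = 1/(-224079/2) = -2/224079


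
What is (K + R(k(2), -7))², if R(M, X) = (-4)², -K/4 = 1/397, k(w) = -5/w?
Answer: 40297104/157609 ≈ 255.68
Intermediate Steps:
K = -4/397 ≈ -0.010076
R(M, X) = 16
(K + R(k(2), -7))² = (-4/397 + 16)² = (6348/397)² = 40297104/157609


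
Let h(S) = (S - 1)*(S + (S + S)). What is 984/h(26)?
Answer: 164/325 ≈ 0.50462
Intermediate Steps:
h(S) = 3*S*(-1 + S) (h(S) = (-1 + S)*(S + 2*S) = (-1 + S)*(3*S) = 3*S*(-1 + S))
984/h(26) = 984/((3*26*(-1 + 26))) = 984/((3*26*25)) = 984/1950 = 984*(1/1950) = 164/325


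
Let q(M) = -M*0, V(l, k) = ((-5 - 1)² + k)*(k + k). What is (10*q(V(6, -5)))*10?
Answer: 0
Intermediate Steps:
V(l, k) = 2*k*(36 + k) (V(l, k) = ((-6)² + k)*(2*k) = (36 + k)*(2*k) = 2*k*(36 + k))
q(M) = 0
(10*q(V(6, -5)))*10 = (10*0)*10 = 0*10 = 0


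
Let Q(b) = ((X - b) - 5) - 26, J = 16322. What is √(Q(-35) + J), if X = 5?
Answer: √16331 ≈ 127.79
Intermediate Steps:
Q(b) = -26 - b (Q(b) = ((5 - b) - 5) - 26 = -b - 26 = -26 - b)
√(Q(-35) + J) = √((-26 - 1*(-35)) + 16322) = √((-26 + 35) + 16322) = √(9 + 16322) = √16331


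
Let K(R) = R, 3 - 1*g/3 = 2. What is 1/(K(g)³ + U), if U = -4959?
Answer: -1/4932 ≈ -0.00020276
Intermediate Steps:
g = 3 (g = 9 - 3*2 = 9 - 6 = 3)
1/(K(g)³ + U) = 1/(3³ - 4959) = 1/(27 - 4959) = 1/(-4932) = -1/4932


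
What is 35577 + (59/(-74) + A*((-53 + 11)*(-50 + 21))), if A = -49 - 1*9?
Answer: -2595017/74 ≈ -35068.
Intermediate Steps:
A = -58 (A = -49 - 9 = -58)
35577 + (59/(-74) + A*((-53 + 11)*(-50 + 21))) = 35577 + (59/(-74) - 58*(-53 + 11)*(-50 + 21)) = 35577 + (59*(-1/74) - (-2436)*(-29)) = 35577 + (-59/74 - 58*1218) = 35577 + (-59/74 - 70644) = 35577 - 5227715/74 = -2595017/74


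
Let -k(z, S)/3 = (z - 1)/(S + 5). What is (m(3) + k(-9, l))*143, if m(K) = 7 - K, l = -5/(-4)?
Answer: 6292/5 ≈ 1258.4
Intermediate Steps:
l = 5/4 (l = -5*(-¼) = 5/4 ≈ 1.2500)
k(z, S) = -3*(-1 + z)/(5 + S) (k(z, S) = -3*(z - 1)/(S + 5) = -3*(-1 + z)/(5 + S))
(m(3) + k(-9, l))*143 = ((7 - 1*3) + 3*(1 - 1*(-9))/(5 + 5/4))*143 = ((7 - 3) + 3*(1 + 9)/(25/4))*143 = (4 + 3*(4/25)*10)*143 = (4 + 24/5)*143 = (44/5)*143 = 6292/5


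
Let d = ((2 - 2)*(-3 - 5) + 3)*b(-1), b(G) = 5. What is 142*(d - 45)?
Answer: -4260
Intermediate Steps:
d = 15 (d = ((2 - 2)*(-3 - 5) + 3)*5 = (0*(-8) + 3)*5 = (0 + 3)*5 = 3*5 = 15)
142*(d - 45) = 142*(15 - 45) = 142*(-30) = -4260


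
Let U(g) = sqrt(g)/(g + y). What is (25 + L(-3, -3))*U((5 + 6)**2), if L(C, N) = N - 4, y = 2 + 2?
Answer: 198/125 ≈ 1.5840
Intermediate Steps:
y = 4
L(C, N) = -4 + N
U(g) = sqrt(g)/(4 + g) (U(g) = sqrt(g)/(g + 4) = sqrt(g)/(4 + g))
(25 + L(-3, -3))*U((5 + 6)**2) = (25 + (-4 - 3))*(sqrt((5 + 6)**2)/(4 + (5 + 6)**2)) = (25 - 7)*(sqrt(11**2)/(4 + 11**2)) = 18*(sqrt(121)/(4 + 121)) = 18*(11/125) = 198/125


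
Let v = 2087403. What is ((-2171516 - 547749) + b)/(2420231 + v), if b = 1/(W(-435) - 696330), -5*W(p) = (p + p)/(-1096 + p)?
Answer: -2898957849049591/4805504783438136 ≈ -0.60326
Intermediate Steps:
W(p) = -2*p/(5*(-1096 + p)) (W(p) = -(p + p)/(5*(-1096 + p)) = -2*p/(5*(-1096 + p)))
b = -1531/1066081404 (b = 1/(-2*(-435)/(-5480 + 5*(-435)) - 696330) = 1/(-2*(-435)/(-5480 - 2175) - 696330) = 1/(-2*(-435)/(-7655) - 696330) = 1/(-2*(-435)*(-1/7655) - 696330) = 1/(-174/1531 - 696330) = 1/(-1066081404/1531) = -1531/1066081404 ≈ -1.4361e-6)
((-2171516 - 547749) + b)/(2420231 + v) = ((-2171516 - 547749) - 1531/1066081404)/(2420231 + 2087403) = (-2719265 - 1531/1066081404)/4507634 = -2898957849049591/1066081404*1/4507634 = -2898957849049591/4805504783438136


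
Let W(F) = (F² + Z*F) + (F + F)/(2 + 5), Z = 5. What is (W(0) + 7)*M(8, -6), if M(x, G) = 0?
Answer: 0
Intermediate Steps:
W(F) = F² + 37*F/7 (W(F) = (F² + 5*F) + (F + F)/(2 + 5) = (F² + 5*F) + (2*F)/7 = (F² + 5*F) + (2*F)*(⅐) = (F² + 5*F) + 2*F/7 = F² + 37*F/7)
(W(0) + 7)*M(8, -6) = ((⅐)*0*(37 + 7*0) + 7)*0 = ((⅐)*0*(37 + 0) + 7)*0 = ((⅐)*0*37 + 7)*0 = (0 + 7)*0 = 7*0 = 0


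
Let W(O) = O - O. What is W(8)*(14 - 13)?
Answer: 0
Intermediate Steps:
W(O) = 0
W(8)*(14 - 13) = 0*(14 - 13) = 0*1 = 0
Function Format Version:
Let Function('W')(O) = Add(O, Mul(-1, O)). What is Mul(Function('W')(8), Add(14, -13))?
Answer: 0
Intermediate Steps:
Function('W')(O) = 0
Mul(Function('W')(8), Add(14, -13)) = Mul(0, Add(14, -13)) = Mul(0, 1) = 0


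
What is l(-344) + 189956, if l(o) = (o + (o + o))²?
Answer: 1254980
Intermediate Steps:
l(o) = 9*o² (l(o) = (o + 2*o)² = (3*o)² = 9*o²)
l(-344) + 189956 = 9*(-344)² + 189956 = 9*118336 + 189956 = 1065024 + 189956 = 1254980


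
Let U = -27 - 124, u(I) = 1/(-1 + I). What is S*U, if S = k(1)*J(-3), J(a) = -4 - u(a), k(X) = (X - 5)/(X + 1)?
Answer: -2265/2 ≈ -1132.5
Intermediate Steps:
k(X) = (-5 + X)/(1 + X)
J(a) = -4 - 1/(-1 + a)
U = -151
S = 15/2 (S = ((-5 + 1)/(1 + 1))*((3 - 4*(-3))/(-1 - 3)) = (-4/2)*((3 + 12)/(-4)) = ((1/2)*(-4))*(-1/4*15) = -2*(-15/4) = 15/2 ≈ 7.5000)
S*U = (15/2)*(-151) = -2265/2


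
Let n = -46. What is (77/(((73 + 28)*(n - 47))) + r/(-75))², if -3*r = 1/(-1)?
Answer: 79316836/496285025625 ≈ 0.00015982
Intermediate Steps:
r = ⅓ (r = -⅓/(-1) = -⅓*(-1) = ⅓ ≈ 0.33333)
(77/(((73 + 28)*(n - 47))) + r/(-75))² = (77/(((73 + 28)*(-46 - 47))) + (⅓)/(-75))² = (77/((101*(-93))) + (⅓)*(-1/75))² = (77/(-9393) - 1/225)² = (77*(-1/9393) - 1/225)² = (-77/9393 - 1/225)² = (-8906/704475)² = 79316836/496285025625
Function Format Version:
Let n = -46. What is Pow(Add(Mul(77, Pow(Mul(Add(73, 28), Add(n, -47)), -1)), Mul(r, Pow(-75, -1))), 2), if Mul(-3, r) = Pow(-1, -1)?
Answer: Rational(79316836, 496285025625) ≈ 0.00015982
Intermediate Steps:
r = Rational(1, 3) (r = Mul(Rational(-1, 3), Pow(-1, -1)) = Mul(Rational(-1, 3), -1) = Rational(1, 3) ≈ 0.33333)
Pow(Add(Mul(77, Pow(Mul(Add(73, 28), Add(n, -47)), -1)), Mul(r, Pow(-75, -1))), 2) = Pow(Add(Mul(77, Pow(Mul(Add(73, 28), Add(-46, -47)), -1)), Mul(Rational(1, 3), Pow(-75, -1))), 2) = Pow(Add(Mul(77, Pow(Mul(101, -93), -1)), Mul(Rational(1, 3), Rational(-1, 75))), 2) = Pow(Add(Mul(77, Pow(-9393, -1)), Rational(-1, 225)), 2) = Pow(Add(Mul(77, Rational(-1, 9393)), Rational(-1, 225)), 2) = Pow(Add(Rational(-77, 9393), Rational(-1, 225)), 2) = Pow(Rational(-8906, 704475), 2) = Rational(79316836, 496285025625)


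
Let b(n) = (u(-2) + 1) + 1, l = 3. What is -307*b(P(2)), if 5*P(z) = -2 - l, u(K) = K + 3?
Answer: -921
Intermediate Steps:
u(K) = 3 + K
P(z) = -1 (P(z) = (-2 - 1*3)/5 = (-2 - 3)/5 = (1/5)*(-5) = -1)
b(n) = 3 (b(n) = ((3 - 2) + 1) + 1 = (1 + 1) + 1 = 2 + 1 = 3)
-307*b(P(2)) = -307*3 = -921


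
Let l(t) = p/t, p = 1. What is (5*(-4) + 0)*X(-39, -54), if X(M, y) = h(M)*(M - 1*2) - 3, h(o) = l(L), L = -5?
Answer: -104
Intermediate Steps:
l(t) = 1/t
h(o) = -⅕ (h(o) = 1/(-5) = -⅕)
X(M, y) = -13/5 - M/5 (X(M, y) = -(M - 1*2)/5 - 3 = -(M - 2)/5 - 3 = -(-2 + M)/5 - 3 = (⅖ - M/5) - 3 = -13/5 - M/5)
(5*(-4) + 0)*X(-39, -54) = (5*(-4) + 0)*(-13/5 - ⅕*(-39)) = (-20 + 0)*(-13/5 + 39/5) = -20*26/5 = -104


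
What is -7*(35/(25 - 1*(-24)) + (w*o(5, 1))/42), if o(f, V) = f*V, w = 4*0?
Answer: -5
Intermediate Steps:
w = 0
o(f, V) = V*f
-7*(35/(25 - 1*(-24)) + (w*o(5, 1))/42) = -7*(35/(25 - 1*(-24)) + (0*(1*5))/42) = -7*(35/(25 + 24) + (0*5)*(1/42)) = -7*(35/49 + 0*(1/42)) = -7*(35*(1/49) + 0) = -7*(5/7 + 0) = -7*5/7 = -5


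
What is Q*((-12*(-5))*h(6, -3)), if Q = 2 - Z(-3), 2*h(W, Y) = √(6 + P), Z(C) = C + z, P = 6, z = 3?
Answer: 120*√3 ≈ 207.85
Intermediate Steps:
Z(C) = 3 + C (Z(C) = C + 3 = 3 + C)
h(W, Y) = √3 (h(W, Y) = √(6 + 6)/2 = √12/2 = (2*√3)/2 = √3)
Q = 2 (Q = 2 - (3 - 3) = 2 - 1*0 = 2 + 0 = 2)
Q*((-12*(-5))*h(6, -3)) = 2*((-12*(-5))*√3) = 2*(60*√3) = 120*√3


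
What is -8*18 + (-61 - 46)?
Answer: -251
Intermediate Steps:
-8*18 + (-61 - 46) = -144 - 107 = -251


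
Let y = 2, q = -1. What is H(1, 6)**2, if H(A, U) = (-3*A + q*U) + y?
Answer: 49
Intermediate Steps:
H(A, U) = 2 - U - 3*A (H(A, U) = (-3*A - U) + 2 = (-U - 3*A) + 2 = 2 - U - 3*A)
H(1, 6)**2 = (2 - 1*6 - 3*1)**2 = (2 - 6 - 3)**2 = (-7)**2 = 49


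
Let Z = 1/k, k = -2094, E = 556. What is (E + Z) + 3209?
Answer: 7883909/2094 ≈ 3765.0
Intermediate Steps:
Z = -1/2094 (Z = 1/(-2094) = -1/2094 ≈ -0.00047755)
(E + Z) + 3209 = (556 - 1/2094) + 3209 = 1164263/2094 + 3209 = 7883909/2094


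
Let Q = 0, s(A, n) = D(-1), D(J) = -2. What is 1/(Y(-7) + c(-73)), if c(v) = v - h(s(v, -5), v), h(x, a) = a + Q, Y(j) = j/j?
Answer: 1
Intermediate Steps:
s(A, n) = -2
Y(j) = 1
h(x, a) = a (h(x, a) = a + 0 = a)
c(v) = 0 (c(v) = v - v = 0)
1/(Y(-7) + c(-73)) = 1/(1 + 0) = 1/1 = 1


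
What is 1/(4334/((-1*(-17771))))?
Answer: 17771/4334 ≈ 4.1004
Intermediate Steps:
1/(4334/((-1*(-17771)))) = 1/(4334/17771) = 17771/4334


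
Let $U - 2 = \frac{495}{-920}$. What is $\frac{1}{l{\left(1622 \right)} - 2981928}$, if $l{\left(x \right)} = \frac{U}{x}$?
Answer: $- \frac{298448}{889950447475} \approx -3.3535 \cdot 10^{-7}$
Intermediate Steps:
$U = \frac{269}{184}$ ($U = 2 + \frac{495}{-920} = 2 + 495 \left(- \frac{1}{920}\right) = 2 - \frac{99}{184} = \frac{269}{184} \approx 1.462$)
$l{\left(x \right)} = \frac{269}{184 x}$
$\frac{1}{l{\left(1622 \right)} - 2981928} = \frac{1}{\frac{269}{184 \cdot 1622} - 2981928} = \frac{1}{\frac{269}{184} \cdot \frac{1}{1622} - 2981928} = \frac{1}{\frac{269}{298448} - 2981928} = \frac{1}{- \frac{889950447475}{298448}} = - \frac{298448}{889950447475}$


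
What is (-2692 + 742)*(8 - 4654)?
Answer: 9059700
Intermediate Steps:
(-2692 + 742)*(8 - 4654) = -1950*(-4646) = 9059700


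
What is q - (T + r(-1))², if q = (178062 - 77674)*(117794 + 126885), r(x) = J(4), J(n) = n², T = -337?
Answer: 24562732411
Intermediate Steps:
r(x) = 16 (r(x) = 4² = 16)
q = 24562835452 (q = 100388*244679 = 24562835452)
q - (T + r(-1))² = 24562835452 - (-337 + 16)² = 24562835452 - 1*(-321)² = 24562835452 - 1*103041 = 24562835452 - 103041 = 24562732411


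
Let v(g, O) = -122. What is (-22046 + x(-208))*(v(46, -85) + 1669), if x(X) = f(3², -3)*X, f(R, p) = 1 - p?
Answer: -35392266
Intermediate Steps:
x(X) = 4*X (x(X) = (1 - 1*(-3))*X = (1 + 3)*X = 4*X)
(-22046 + x(-208))*(v(46, -85) + 1669) = (-22046 + 4*(-208))*(-122 + 1669) = (-22046 - 832)*1547 = -22878*1547 = -35392266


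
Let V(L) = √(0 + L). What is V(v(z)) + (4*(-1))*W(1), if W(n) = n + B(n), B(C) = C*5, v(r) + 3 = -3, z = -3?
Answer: -24 + I*√6 ≈ -24.0 + 2.4495*I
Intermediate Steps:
v(r) = -6 (v(r) = -3 - 3 = -6)
B(C) = 5*C
V(L) = √L
W(n) = 6*n (W(n) = n + 5*n = 6*n)
V(v(z)) + (4*(-1))*W(1) = √(-6) + (4*(-1))*(6*1) = I*√6 - 4*6 = I*√6 - 24 = -24 + I*√6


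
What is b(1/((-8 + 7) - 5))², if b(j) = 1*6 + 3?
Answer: 81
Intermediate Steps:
b(j) = 9 (b(j) = 6 + 3 = 9)
b(1/((-8 + 7) - 5))² = 9² = 81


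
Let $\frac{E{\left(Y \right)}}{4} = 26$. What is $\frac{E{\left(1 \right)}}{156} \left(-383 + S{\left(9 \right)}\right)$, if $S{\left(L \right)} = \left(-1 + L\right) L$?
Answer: $- \frac{622}{3} \approx -207.33$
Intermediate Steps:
$E{\left(Y \right)} = 104$ ($E{\left(Y \right)} = 4 \cdot 26 = 104$)
$S{\left(L \right)} = L \left(-1 + L\right)$
$\frac{E{\left(1 \right)}}{156} \left(-383 + S{\left(9 \right)}\right) = \frac{104}{156} \left(-383 + 9 \left(-1 + 9\right)\right) = 104 \cdot \frac{1}{156} \left(-383 + 9 \cdot 8\right) = \frac{2 \left(-383 + 72\right)}{3} = \frac{2}{3} \left(-311\right) = - \frac{622}{3}$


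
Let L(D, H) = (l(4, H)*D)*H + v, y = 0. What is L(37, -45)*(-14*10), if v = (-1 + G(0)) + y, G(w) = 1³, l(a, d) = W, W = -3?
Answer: -699300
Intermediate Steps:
l(a, d) = -3
G(w) = 1
v = 0 (v = (-1 + 1) + 0 = 0 + 0 = 0)
L(D, H) = -3*D*H (L(D, H) = (-3*D)*H + 0 = -3*D*H + 0 = -3*D*H)
L(37, -45)*(-14*10) = (-3*37*(-45))*(-14*10) = 4995*(-140) = -699300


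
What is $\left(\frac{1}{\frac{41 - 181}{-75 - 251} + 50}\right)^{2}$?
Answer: $\frac{26569}{67568400} \approx 0.00039322$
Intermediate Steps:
$\left(\frac{1}{\frac{41 - 181}{-75 - 251} + 50}\right)^{2} = \left(\frac{1}{- \frac{140}{-326} + 50}\right)^{2} = \left(\frac{1}{\left(-140\right) \left(- \frac{1}{326}\right) + 50}\right)^{2} = \left(\frac{1}{\frac{70}{163} + 50}\right)^{2} = \left(\frac{1}{\frac{8220}{163}}\right)^{2} = \left(\frac{163}{8220}\right)^{2} = \frac{26569}{67568400}$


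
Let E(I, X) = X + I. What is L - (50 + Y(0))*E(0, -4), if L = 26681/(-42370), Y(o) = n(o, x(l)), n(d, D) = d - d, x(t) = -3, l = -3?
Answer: 8447319/42370 ≈ 199.37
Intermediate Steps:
E(I, X) = I + X
n(d, D) = 0
Y(o) = 0
L = -26681/42370 (L = 26681*(-1/42370) = -26681/42370 ≈ -0.62971)
L - (50 + Y(0))*E(0, -4) = -26681/42370 - (50 + 0)*(0 - 4) = -26681/42370 - 50*(-4) = -26681/42370 - 1*(-200) = -26681/42370 + 200 = 8447319/42370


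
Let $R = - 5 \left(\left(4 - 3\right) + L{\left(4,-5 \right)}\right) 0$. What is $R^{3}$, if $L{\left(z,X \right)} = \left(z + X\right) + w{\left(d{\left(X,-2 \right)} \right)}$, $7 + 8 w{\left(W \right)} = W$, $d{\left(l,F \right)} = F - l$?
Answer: $0$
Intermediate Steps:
$w{\left(W \right)} = - \frac{7}{8} + \frac{W}{8}$
$L{\left(z,X \right)} = - \frac{9}{8} + z + \frac{7 X}{8}$ ($L{\left(z,X \right)} = \left(z + X\right) + \left(- \frac{7}{8} + \frac{-2 - X}{8}\right) = \left(X + z\right) - \left(\frac{9}{8} + \frac{X}{8}\right) = - \frac{9}{8} + z + \frac{7 X}{8}$)
$R = 0$ ($R = - 5 \left(\left(4 - 3\right) + \left(- \frac{9}{8} + 4 + \frac{7}{8} \left(-5\right)\right)\right) 0 = - 5 \left(1 - \frac{3}{2}\right) 0 = \left(-5\right) \left(- \frac{1}{2}\right) 0 = \frac{5}{2} \cdot 0 = 0$)
$R^{3} = 0^{3} = 0$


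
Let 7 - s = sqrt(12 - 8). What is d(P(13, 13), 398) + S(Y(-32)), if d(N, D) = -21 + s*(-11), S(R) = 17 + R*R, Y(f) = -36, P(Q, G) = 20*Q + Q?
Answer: 1237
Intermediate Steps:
P(Q, G) = 21*Q
S(R) = 17 + R**2
s = 5 (s = 7 - sqrt(12 - 8) = 7 - sqrt(4) = 7 - 1*2 = 7 - 2 = 5)
d(N, D) = -76 (d(N, D) = -21 + 5*(-11) = -21 - 55 = -76)
d(P(13, 13), 398) + S(Y(-32)) = -76 + (17 + (-36)**2) = -76 + (17 + 1296) = -76 + 1313 = 1237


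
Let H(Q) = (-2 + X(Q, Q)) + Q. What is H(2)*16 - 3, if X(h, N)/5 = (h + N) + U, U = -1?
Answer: 237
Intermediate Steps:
X(h, N) = -5 + 5*N + 5*h (X(h, N) = 5*((h + N) - 1) = 5*((N + h) - 1) = 5*(-1 + N + h) = -5 + 5*N + 5*h)
H(Q) = -7 + 11*Q (H(Q) = (-2 + (-5 + 5*Q + 5*Q)) + Q = (-2 + (-5 + 10*Q)) + Q = (-7 + 10*Q) + Q = -7 + 11*Q)
H(2)*16 - 3 = (-7 + 11*2)*16 - 3 = (-7 + 22)*16 - 3 = 15*16 - 3 = 240 - 3 = 237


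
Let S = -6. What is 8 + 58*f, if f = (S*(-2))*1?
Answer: 704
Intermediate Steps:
f = 12 (f = -6*(-2)*1 = 12*1 = 12)
8 + 58*f = 8 + 58*12 = 8 + 696 = 704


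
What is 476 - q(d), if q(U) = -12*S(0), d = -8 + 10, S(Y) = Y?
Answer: 476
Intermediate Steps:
d = 2
q(U) = 0 (q(U) = -12*0 = 0)
476 - q(d) = 476 - 1*0 = 476 + 0 = 476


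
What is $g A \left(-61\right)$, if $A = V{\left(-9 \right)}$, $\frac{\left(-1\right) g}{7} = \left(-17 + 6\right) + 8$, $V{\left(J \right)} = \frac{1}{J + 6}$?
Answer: $427$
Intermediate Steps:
$V{\left(J \right)} = \frac{1}{6 + J}$
$g = 21$ ($g = - 7 \left(\left(-17 + 6\right) + 8\right) = - 7 \left(-11 + 8\right) = \left(-7\right) \left(-3\right) = 21$)
$A = - \frac{1}{3}$ ($A = \frac{1}{6 - 9} = \frac{1}{-3} = - \frac{1}{3} \approx -0.33333$)
$g A \left(-61\right) = 21 \left(- \frac{1}{3}\right) \left(-61\right) = \left(-7\right) \left(-61\right) = 427$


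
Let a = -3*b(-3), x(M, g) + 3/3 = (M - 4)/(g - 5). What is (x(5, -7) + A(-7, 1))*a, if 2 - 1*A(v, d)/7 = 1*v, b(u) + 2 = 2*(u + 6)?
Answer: -743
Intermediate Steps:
b(u) = 10 + 2*u (b(u) = -2 + 2*(u + 6) = -2 + 2*(6 + u) = -2 + (12 + 2*u) = 10 + 2*u)
x(M, g) = -1 + (-4 + M)/(-5 + g) (x(M, g) = -1 + (M - 4)/(g - 5) = -1 + (-4 + M)/(-5 + g))
A(v, d) = 14 - 7*v
a = -12 (a = -3*(10 + 2*(-3)) = -3*(10 - 6) = -3*4 = -12)
(x(5, -7) + A(-7, 1))*a = ((1 + 5 - 1*(-7))/(-5 - 7) + (14 - 7*(-7)))*(-12) = ((1 + 5 + 7)/(-12) + (14 + 49))*(-12) = (-1/12*13 + 63)*(-12) = (-13/12 + 63)*(-12) = (743/12)*(-12) = -743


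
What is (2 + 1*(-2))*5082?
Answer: 0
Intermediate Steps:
(2 + 1*(-2))*5082 = (2 - 2)*5082 = 0*5082 = 0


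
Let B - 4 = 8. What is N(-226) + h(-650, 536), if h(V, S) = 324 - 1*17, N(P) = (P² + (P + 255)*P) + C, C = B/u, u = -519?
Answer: 7755413/173 ≈ 44829.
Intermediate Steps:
B = 12 (B = 4 + 8 = 12)
C = -4/173 (C = 12/(-519) = 12*(-1/519) = -4/173 ≈ -0.023121)
N(P) = -4/173 + P² + P*(255 + P) (N(P) = (P² + (P + 255)*P) - 4/173 = (P² + (255 + P)*P) - 4/173 = (P² + P*(255 + P)) - 4/173 = -4/173 + P² + P*(255 + P))
h(V, S) = 307 (h(V, S) = 324 - 17 = 307)
N(-226) + h(-650, 536) = (-4/173 + 2*(-226)² + 255*(-226)) + 307 = (-4/173 + 2*51076 - 57630) + 307 = (-4/173 + 102152 - 57630) + 307 = 7702302/173 + 307 = 7755413/173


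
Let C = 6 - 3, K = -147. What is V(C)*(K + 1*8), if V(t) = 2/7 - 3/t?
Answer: 695/7 ≈ 99.286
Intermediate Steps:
C = 3
V(t) = 2/7 - 3/t (V(t) = 2*(⅐) - 3/t = 2/7 - 3/t)
V(C)*(K + 1*8) = (2/7 - 3/3)*(-147 + 1*8) = (2/7 - 3*⅓)*(-147 + 8) = (2/7 - 1)*(-139) = -5/7*(-139) = 695/7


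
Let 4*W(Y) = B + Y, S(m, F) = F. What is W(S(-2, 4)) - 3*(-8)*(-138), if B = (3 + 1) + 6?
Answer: -6617/2 ≈ -3308.5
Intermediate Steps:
B = 10 (B = 4 + 6 = 10)
W(Y) = 5/2 + Y/4 (W(Y) = (10 + Y)/4 = 5/2 + Y/4)
W(S(-2, 4)) - 3*(-8)*(-138) = (5/2 + (1/4)*4) - 3*(-8)*(-138) = (5/2 + 1) + 24*(-138) = 7/2 - 3312 = -6617/2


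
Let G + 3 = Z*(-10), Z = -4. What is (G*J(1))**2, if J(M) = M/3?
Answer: 1369/9 ≈ 152.11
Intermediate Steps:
J(M) = M/3 (J(M) = M*(1/3) = M/3)
G = 37 (G = -3 - 4*(-10) = -3 + 40 = 37)
(G*J(1))**2 = (37*((1/3)*1))**2 = (37*(1/3))**2 = (37/3)**2 = 1369/9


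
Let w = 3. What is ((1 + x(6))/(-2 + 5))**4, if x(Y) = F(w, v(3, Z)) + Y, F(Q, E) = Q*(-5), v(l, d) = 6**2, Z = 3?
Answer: 4096/81 ≈ 50.568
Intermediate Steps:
v(l, d) = 36
F(Q, E) = -5*Q
x(Y) = -15 + Y (x(Y) = -5*3 + Y = -15 + Y)
((1 + x(6))/(-2 + 5))**4 = ((1 + (-15 + 6))/(-2 + 5))**4 = ((1 - 9)/3)**4 = (-8*1/3)**4 = (-8/3)**4 = 4096/81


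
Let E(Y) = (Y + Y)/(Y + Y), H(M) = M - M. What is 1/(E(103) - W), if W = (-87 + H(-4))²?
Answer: -1/7568 ≈ -0.00013214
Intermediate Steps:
H(M) = 0
E(Y) = 1 (E(Y) = (2*Y)/((2*Y)) = (2*Y)*(1/(2*Y)) = 1)
W = 7569 (W = (-87 + 0)² = (-87)² = 7569)
1/(E(103) - W) = 1/(1 - 1*7569) = 1/(1 - 7569) = 1/(-7568) = -1/7568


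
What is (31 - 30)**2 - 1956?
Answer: -1955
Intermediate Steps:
(31 - 30)**2 - 1956 = 1**2 - 1956 = 1 - 1956 = -1955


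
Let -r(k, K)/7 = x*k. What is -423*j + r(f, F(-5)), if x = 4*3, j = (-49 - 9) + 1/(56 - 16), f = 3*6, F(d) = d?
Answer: 920457/40 ≈ 23011.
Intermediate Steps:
f = 18
j = -2319/40 (j = -58 + 1/40 = -2319/40 ≈ -57.975)
x = 12
r(k, K) = -84*k
-423*j + r(f, F(-5)) = -423*(-2319/40) - 84*18 = 980937/40 - 1512 = 920457/40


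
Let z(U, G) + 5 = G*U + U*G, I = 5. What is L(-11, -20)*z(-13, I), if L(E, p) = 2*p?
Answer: 5400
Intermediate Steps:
z(U, G) = -5 + 2*G*U (z(U, G) = -5 + (G*U + U*G) = -5 + (G*U + G*U) = -5 + 2*G*U)
L(-11, -20)*z(-13, I) = (2*(-20))*(-5 + 2*5*(-13)) = -40*(-5 - 130) = -40*(-135) = 5400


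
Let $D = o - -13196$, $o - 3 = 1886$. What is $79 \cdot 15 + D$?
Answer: $16270$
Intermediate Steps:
$o = 1889$ ($o = 3 + 1886 = 1889$)
$D = 15085$ ($D = 1889 - -13196 = 1889 + 13196 = 15085$)
$79 \cdot 15 + D = 79 \cdot 15 + 15085 = 1185 + 15085 = 16270$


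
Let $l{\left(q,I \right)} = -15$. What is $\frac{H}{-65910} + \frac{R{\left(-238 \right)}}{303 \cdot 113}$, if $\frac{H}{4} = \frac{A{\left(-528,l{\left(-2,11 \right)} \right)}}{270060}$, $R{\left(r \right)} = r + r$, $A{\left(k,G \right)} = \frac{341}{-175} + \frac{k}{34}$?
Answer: $- \frac{2100506979813239}{151090921850163750} \approx -0.013902$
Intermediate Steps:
$A{\left(k,G \right)} = - \frac{341}{175} + \frac{k}{34}$ ($A{\left(k,G \right)} = 341 \left(- \frac{1}{175}\right) + k \frac{1}{34} = - \frac{341}{175} + \frac{k}{34}$)
$R{\left(r \right)} = 2 r$
$H = - \frac{51997}{200857125}$ ($H = 4 \frac{- \frac{341}{175} + \frac{1}{34} \left(-528\right)}{270060} = 4 \left(- \frac{341}{175} - \frac{264}{17}\right) \frac{1}{270060} = 4 \left(\left(- \frac{51997}{2975}\right) \frac{1}{270060}\right) = 4 \left(- \frac{51997}{803428500}\right) = - \frac{51997}{200857125} \approx -0.00025888$)
$\frac{H}{-65910} + \frac{R{\left(-238 \right)}}{303 \cdot 113} = - \frac{51997}{200857125 \left(-65910\right)} + \frac{2 \left(-238\right)}{303 \cdot 113} = \left(- \frac{51997}{200857125}\right) \left(- \frac{1}{65910}\right) - \frac{476}{34239} = \frac{51997}{13238493108750} - \frac{476}{34239} = - \frac{2100506979813239}{151090921850163750}$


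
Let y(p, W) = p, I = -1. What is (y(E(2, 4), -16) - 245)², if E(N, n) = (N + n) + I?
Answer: 57600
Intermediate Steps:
E(N, n) = -1 + N + n (E(N, n) = (N + n) - 1 = -1 + N + n)
(y(E(2, 4), -16) - 245)² = ((-1 + 2 + 4) - 245)² = (5 - 245)² = (-240)² = 57600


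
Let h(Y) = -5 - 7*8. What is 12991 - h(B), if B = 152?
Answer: 13052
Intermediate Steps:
h(Y) = -61 (h(Y) = -5 - 56 = -61)
12991 - h(B) = 12991 - 1*(-61) = 12991 + 61 = 13052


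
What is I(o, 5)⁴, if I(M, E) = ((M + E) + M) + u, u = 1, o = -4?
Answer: 16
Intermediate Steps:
I(M, E) = 1 + E + 2*M (I(M, E) = ((M + E) + M) + 1 = ((E + M) + M) + 1 = (E + 2*M) + 1 = 1 + E + 2*M)
I(o, 5)⁴ = (1 + 5 + 2*(-4))⁴ = (1 + 5 - 8)⁴ = (-2)⁴ = 16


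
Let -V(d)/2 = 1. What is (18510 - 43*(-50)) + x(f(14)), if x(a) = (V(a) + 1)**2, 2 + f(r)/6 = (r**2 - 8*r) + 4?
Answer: 20661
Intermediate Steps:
V(d) = -2 (V(d) = -2*1 = -2)
f(r) = 12 - 48*r + 6*r**2 (f(r) = -12 + 6*((r**2 - 8*r) + 4) = -12 + 6*(4 + r**2 - 8*r) = -12 + (24 - 48*r + 6*r**2) = 12 - 48*r + 6*r**2)
x(a) = 1 (x(a) = (-2 + 1)**2 = (-1)**2 = 1)
(18510 - 43*(-50)) + x(f(14)) = (18510 - 43*(-50)) + 1 = (18510 + 2150) + 1 = 20660 + 1 = 20661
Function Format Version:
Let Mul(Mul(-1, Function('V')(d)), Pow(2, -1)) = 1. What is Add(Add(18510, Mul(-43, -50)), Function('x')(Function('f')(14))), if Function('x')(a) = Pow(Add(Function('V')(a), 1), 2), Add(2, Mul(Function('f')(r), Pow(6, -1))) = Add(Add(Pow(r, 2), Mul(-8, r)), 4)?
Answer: 20661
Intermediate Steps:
Function('V')(d) = -2 (Function('V')(d) = Mul(-2, 1) = -2)
Function('f')(r) = Add(12, Mul(-48, r), Mul(6, Pow(r, 2))) (Function('f')(r) = Add(-12, Mul(6, Add(Add(Pow(r, 2), Mul(-8, r)), 4))) = Add(-12, Mul(6, Add(4, Pow(r, 2), Mul(-8, r)))) = Add(-12, Add(24, Mul(-48, r), Mul(6, Pow(r, 2)))) = Add(12, Mul(-48, r), Mul(6, Pow(r, 2))))
Function('x')(a) = 1 (Function('x')(a) = Pow(Add(-2, 1), 2) = Pow(-1, 2) = 1)
Add(Add(18510, Mul(-43, -50)), Function('x')(Function('f')(14))) = Add(Add(18510, Mul(-43, -50)), 1) = Add(Add(18510, 2150), 1) = Add(20660, 1) = 20661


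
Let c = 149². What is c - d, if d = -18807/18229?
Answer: 404720836/18229 ≈ 22202.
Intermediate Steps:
c = 22201
d = -18807/18229 (d = -18807*1/18229 = -18807/18229 ≈ -1.0317)
c - d = 22201 - 1*(-18807/18229) = 22201 + 18807/18229 = 404720836/18229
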